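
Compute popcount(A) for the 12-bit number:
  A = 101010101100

101010101100
1-bits at positions (from bit 0 = LSB): 2, 3, 5, 7, 9, 11
Count = 6

Answer: 6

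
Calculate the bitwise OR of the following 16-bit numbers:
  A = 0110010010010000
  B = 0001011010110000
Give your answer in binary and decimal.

Apply | to each column (1 where either bit is 1):
  0110010010010000
| 0001011010110000
------------------
  0111011010110000

Answer: 0111011010110000 (30384)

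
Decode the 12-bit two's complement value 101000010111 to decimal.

MSB is 1, so the value is negative. Find the magnitude:
1. Invert bits:  010111101000
2. Add 1:        010111101001  = 1513
3. Apply sign:   -1513

Answer: -1513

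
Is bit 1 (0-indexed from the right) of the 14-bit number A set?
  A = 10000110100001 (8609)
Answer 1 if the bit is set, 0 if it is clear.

Bit 1 is the 2nd from the right.
  10000110100001
              ^
That bit is 0.

Answer: 0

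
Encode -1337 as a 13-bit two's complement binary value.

1. Binary of +1337:  0010100111001
2. Invert bits:     1101011000110
3. Add 1:           1101011000111

Answer: 1101011000111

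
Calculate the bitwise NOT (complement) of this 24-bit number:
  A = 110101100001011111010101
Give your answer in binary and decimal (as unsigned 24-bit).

Flip each bit (0->1, 1->0):
  110101100001011111010101
  001010011110100000101010

Answer: 001010011110100000101010 (2746410)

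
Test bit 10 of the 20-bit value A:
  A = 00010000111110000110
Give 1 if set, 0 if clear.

Bit 10 is the 11th from the right.
  00010000111110000110
           ^
That bit is 1.

Answer: 1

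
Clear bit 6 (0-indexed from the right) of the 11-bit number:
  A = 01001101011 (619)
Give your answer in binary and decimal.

Mask = ~(1 << 6) = 11110111111
Bit 6 of A is 1, so AND-ing with the mask clears it to 0.
  01001101011
& 11110111111
-------------
  01000101011

Answer: 01000101011 (555)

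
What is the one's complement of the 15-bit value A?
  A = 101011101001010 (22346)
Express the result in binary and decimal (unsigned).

Flip each bit (0->1, 1->0):
  101011101001010
  010100010110101

Answer: 010100010110101 (10421)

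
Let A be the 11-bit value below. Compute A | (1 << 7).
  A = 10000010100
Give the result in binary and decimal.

Mask = 1 << 7 = 00010000000
Bit 7 of A is 0, so OR-ing with the mask flips it to 1.
  10000010100
| 00010000000
-------------
  10010010100

Answer: 10010010100 (1172)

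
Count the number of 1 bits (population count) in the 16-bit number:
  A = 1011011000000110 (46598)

1011011000000110
1-bits at positions (from bit 0 = LSB): 1, 2, 9, 10, 12, 13, 15
Count = 7

Answer: 7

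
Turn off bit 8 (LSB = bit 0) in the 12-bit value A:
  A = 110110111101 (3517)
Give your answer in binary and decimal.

Mask = ~(1 << 8) = 111011111111
Bit 8 of A is 1, so AND-ing with the mask clears it to 0.
  110110111101
& 111011111111
--------------
  110010111101

Answer: 110010111101 (3261)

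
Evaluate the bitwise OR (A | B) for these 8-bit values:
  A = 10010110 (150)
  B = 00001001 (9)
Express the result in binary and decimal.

Apply | to each column (1 where either bit is 1):
  10010110
| 00001001
----------
  10011111

Answer: 10011111 (159)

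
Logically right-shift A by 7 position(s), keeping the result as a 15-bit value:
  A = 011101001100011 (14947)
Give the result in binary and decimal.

Logical shift right by 7: drop the bottom 7 bit(s), prepend 7 zero(s) on the left.
  011101001100011  ->  keep [01110100], discard [1100011], prepend 0000000
= 000000001110100

Answer: 000000001110100 (116)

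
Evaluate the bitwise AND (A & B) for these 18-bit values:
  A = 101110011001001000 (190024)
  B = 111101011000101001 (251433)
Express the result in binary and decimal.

Apply & to each column (1 only where both bits are 1):
  101110011001001000
& 111101011000101001
--------------------
  101100011000001000

Answer: 101100011000001000 (181768)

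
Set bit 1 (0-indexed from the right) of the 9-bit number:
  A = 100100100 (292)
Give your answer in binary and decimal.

Mask = 1 << 1 = 000000010
Bit 1 of A is 0, so OR-ing with the mask flips it to 1.
  100100100
| 000000010
-----------
  100100110

Answer: 100100110 (294)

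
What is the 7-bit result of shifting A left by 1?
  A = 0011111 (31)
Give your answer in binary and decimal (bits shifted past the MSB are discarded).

Shift left by 1: drop the top 1 bit(s), append 1 zero(s) on the right.
  0011111  ->  discard [0], keep [011111], append 0
= 0111110

Answer: 0111110 (62)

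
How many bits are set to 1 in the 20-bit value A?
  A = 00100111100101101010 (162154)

00100111100101101010
1-bits at positions (from bit 0 = LSB): 1, 3, 5, 6, 8, 11, 12, 13, 14, 17
Count = 10

Answer: 10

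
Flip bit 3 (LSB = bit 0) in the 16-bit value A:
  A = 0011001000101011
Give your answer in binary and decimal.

Mask = 1 << 3 = 0000000000001000
Bit 3 of A is 1; XOR with the mask flips it to 0.
  0011001000101011
^ 0000000000001000
------------------
  0011001000100011

Answer: 0011001000100011 (12835)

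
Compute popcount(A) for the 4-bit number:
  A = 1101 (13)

1101
1-bits at positions (from bit 0 = LSB): 0, 2, 3
Count = 3

Answer: 3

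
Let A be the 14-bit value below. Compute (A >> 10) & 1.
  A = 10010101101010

Bit 10 is the 11th from the right.
  10010101101010
     ^
That bit is 1.

Answer: 1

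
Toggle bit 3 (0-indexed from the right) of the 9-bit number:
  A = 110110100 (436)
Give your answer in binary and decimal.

Mask = 1 << 3 = 000001000
Bit 3 of A is 0; XOR with the mask flips it to 1.
  110110100
^ 000001000
-----------
  110111100

Answer: 110111100 (444)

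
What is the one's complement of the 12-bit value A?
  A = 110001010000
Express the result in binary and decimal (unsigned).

Flip each bit (0->1, 1->0):
  110001010000
  001110101111

Answer: 001110101111 (943)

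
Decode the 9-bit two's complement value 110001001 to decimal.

MSB is 1, so the value is negative. Find the magnitude:
1. Invert bits:  001110110
2. Add 1:        001110111  = 119
3. Apply sign:   -119

Answer: -119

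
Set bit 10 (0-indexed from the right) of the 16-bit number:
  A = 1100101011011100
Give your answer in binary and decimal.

Mask = 1 << 10 = 0000010000000000
Bit 10 of A is 0, so OR-ing with the mask flips it to 1.
  1100101011011100
| 0000010000000000
------------------
  1100111011011100

Answer: 1100111011011100 (52956)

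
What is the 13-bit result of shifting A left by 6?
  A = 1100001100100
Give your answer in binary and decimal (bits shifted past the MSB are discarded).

Shift left by 6: drop the top 6 bit(s), append 6 zero(s) on the right.
  1100001100100  ->  discard [110000], keep [1100100], append 000000
= 1100100000000

Answer: 1100100000000 (6400)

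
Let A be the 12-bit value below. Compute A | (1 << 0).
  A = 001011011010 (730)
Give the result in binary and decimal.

Mask = 1 << 0 = 000000000001
Bit 0 of A is 0, so OR-ing with the mask flips it to 1.
  001011011010
| 000000000001
--------------
  001011011011

Answer: 001011011011 (731)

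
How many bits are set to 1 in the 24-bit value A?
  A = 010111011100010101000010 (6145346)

010111011100010101000010
1-bits at positions (from bit 0 = LSB): 1, 6, 8, 10, 14, 15, 16, 18, 19, 20, 22
Count = 11

Answer: 11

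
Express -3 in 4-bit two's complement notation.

1. Binary of +3:  0011
2. Invert bits:     1100
3. Add 1:           1101

Answer: 1101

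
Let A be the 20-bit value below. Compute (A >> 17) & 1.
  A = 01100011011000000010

Bit 17 is the 18th from the right.
  01100011011000000010
    ^
That bit is 1.

Answer: 1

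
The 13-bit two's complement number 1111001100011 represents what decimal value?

MSB is 1, so the value is negative. Find the magnitude:
1. Invert bits:  0000110011100
2. Add 1:        0000110011101  = 413
3. Apply sign:   -413

Answer: -413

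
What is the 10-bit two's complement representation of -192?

1. Binary of +192:  0011000000
2. Invert bits:     1100111111
3. Add 1:           1101000000

Answer: 1101000000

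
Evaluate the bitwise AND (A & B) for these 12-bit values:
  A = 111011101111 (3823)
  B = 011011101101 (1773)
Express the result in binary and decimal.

Apply & to each column (1 only where both bits are 1):
  111011101111
& 011011101101
--------------
  011011101101

Answer: 011011101101 (1773)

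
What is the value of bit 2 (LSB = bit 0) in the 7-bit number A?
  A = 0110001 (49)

Bit 2 is the 3rd from the right.
  0110001
      ^
That bit is 0.

Answer: 0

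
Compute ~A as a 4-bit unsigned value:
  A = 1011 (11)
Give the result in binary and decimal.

Flip each bit (0->1, 1->0):
  1011
  0100

Answer: 0100 (4)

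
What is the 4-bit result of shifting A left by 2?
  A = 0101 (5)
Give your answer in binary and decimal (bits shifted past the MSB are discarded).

Shift left by 2: drop the top 2 bit(s), append 2 zero(s) on the right.
  0101  ->  discard [01], keep [01], append 00
= 0100

Answer: 0100 (4)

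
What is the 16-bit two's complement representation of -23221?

1. Binary of +23221:  0101101010110101
2. Invert bits:     1010010101001010
3. Add 1:           1010010101001011

Answer: 1010010101001011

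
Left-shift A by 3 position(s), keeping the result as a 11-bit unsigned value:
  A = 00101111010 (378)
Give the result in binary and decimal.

Shift left by 3: drop the top 3 bit(s), append 3 zero(s) on the right.
  00101111010  ->  discard [001], keep [01111010], append 000
= 01111010000

Answer: 01111010000 (976)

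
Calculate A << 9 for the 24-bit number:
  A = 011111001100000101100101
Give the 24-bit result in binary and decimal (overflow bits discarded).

Shift left by 9: drop the top 9 bit(s), append 9 zero(s) on the right.
  011111001100000101100101  ->  discard [011111001], keep [100000101100101], append 000000000
= 100000101100101000000000

Answer: 100000101100101000000000 (8571392)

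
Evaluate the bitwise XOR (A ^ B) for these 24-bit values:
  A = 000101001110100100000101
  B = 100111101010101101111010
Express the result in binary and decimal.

Apply ^ to each column (1 where bits differ):
  000101001110100100000101
^ 100111101010101101111010
--------------------------
  100010100100001001111111

Answer: 100010100100001001111111 (9060991)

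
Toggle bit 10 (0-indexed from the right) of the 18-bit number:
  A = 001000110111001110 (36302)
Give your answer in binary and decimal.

Mask = 1 << 10 = 000000010000000000
Bit 10 of A is 1; XOR with the mask flips it to 0.
  001000110111001110
^ 000000010000000000
--------------------
  001000100111001110

Answer: 001000100111001110 (35278)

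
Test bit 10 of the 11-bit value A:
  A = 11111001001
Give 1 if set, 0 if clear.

Bit 10 is the 11th from the right.
  11111001001
  ^
That bit is 1.

Answer: 1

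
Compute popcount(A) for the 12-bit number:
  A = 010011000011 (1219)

010011000011
1-bits at positions (from bit 0 = LSB): 0, 1, 6, 7, 10
Count = 5

Answer: 5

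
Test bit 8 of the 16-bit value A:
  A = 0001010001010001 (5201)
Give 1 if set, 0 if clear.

Bit 8 is the 9th from the right.
  0001010001010001
         ^
That bit is 0.

Answer: 0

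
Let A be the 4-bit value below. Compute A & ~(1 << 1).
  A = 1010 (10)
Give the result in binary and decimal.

Mask = ~(1 << 1) = 1101
Bit 1 of A is 1, so AND-ing with the mask clears it to 0.
  1010
& 1101
------
  1000

Answer: 1000 (8)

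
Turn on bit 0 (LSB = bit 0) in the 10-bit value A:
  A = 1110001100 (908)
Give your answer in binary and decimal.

Mask = 1 << 0 = 0000000001
Bit 0 of A is 0, so OR-ing with the mask flips it to 1.
  1110001100
| 0000000001
------------
  1110001101

Answer: 1110001101 (909)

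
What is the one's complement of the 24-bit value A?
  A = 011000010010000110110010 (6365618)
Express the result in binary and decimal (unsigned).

Flip each bit (0->1, 1->0):
  011000010010000110110010
  100111101101111001001101

Answer: 100111101101111001001101 (10411597)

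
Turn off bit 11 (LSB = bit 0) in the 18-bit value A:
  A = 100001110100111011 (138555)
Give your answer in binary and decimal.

Mask = ~(1 << 11) = 111111011111111111
Bit 11 of A is 1, so AND-ing with the mask clears it to 0.
  100001110100111011
& 111111011111111111
--------------------
  100001010100111011

Answer: 100001010100111011 (136507)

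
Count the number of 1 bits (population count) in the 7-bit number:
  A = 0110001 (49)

0110001
1-bits at positions (from bit 0 = LSB): 0, 4, 5
Count = 3

Answer: 3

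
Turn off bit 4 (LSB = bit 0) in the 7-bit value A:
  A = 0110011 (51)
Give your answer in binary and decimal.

Mask = ~(1 << 4) = 1101111
Bit 4 of A is 1, so AND-ing with the mask clears it to 0.
  0110011
& 1101111
---------
  0100011

Answer: 0100011 (35)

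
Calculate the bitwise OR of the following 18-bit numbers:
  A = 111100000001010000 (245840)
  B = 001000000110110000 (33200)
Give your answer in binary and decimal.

Apply | to each column (1 where either bit is 1):
  111100000001010000
| 001000000110110000
--------------------
  111100000111110000

Answer: 111100000111110000 (246256)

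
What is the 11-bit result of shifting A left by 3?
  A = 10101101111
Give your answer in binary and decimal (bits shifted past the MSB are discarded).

Shift left by 3: drop the top 3 bit(s), append 3 zero(s) on the right.
  10101101111  ->  discard [101], keep [01101111], append 000
= 01101111000

Answer: 01101111000 (888)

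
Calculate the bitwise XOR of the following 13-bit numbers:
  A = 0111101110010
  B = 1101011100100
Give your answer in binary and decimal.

Apply ^ to each column (1 where bits differ):
  0111101110010
^ 1101011100100
---------------
  1010110010110

Answer: 1010110010110 (5526)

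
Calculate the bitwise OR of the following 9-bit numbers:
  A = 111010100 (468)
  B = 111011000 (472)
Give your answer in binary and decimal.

Apply | to each column (1 where either bit is 1):
  111010100
| 111011000
-----------
  111011100

Answer: 111011100 (476)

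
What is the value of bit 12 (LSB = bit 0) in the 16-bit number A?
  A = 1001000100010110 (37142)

Bit 12 is the 13th from the right.
  1001000100010110
     ^
That bit is 1.

Answer: 1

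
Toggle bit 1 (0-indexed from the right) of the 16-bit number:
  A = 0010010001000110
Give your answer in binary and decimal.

Mask = 1 << 1 = 0000000000000010
Bit 1 of A is 1; XOR with the mask flips it to 0.
  0010010001000110
^ 0000000000000010
------------------
  0010010001000100

Answer: 0010010001000100 (9284)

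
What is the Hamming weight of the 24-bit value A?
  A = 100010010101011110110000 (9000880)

100010010101011110110000
1-bits at positions (from bit 0 = LSB): 4, 5, 7, 8, 9, 10, 12, 14, 16, 19, 23
Count = 11

Answer: 11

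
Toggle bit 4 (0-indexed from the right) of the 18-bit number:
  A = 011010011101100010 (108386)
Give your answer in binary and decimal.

Mask = 1 << 4 = 000000000000010000
Bit 4 of A is 0; XOR with the mask flips it to 1.
  011010011101100010
^ 000000000000010000
--------------------
  011010011101110010

Answer: 011010011101110010 (108402)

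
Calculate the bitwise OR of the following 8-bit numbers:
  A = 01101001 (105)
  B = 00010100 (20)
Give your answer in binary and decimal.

Apply | to each column (1 where either bit is 1):
  01101001
| 00010100
----------
  01111101

Answer: 01111101 (125)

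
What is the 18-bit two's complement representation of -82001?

1. Binary of +82001:  010100000001010001
2. Invert bits:     101011111110101110
3. Add 1:           101011111110101111

Answer: 101011111110101111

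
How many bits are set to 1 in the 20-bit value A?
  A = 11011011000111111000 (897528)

11011011000111111000
1-bits at positions (from bit 0 = LSB): 3, 4, 5, 6, 7, 8, 12, 13, 15, 16, 18, 19
Count = 12

Answer: 12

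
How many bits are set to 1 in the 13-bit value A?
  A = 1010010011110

1010010011110
1-bits at positions (from bit 0 = LSB): 1, 2, 3, 4, 7, 10, 12
Count = 7

Answer: 7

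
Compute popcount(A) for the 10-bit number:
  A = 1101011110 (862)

1101011110
1-bits at positions (from bit 0 = LSB): 1, 2, 3, 4, 6, 8, 9
Count = 7

Answer: 7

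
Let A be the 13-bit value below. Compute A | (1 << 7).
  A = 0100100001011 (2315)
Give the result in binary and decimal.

Mask = 1 << 7 = 0000010000000
Bit 7 of A is 0, so OR-ing with the mask flips it to 1.
  0100100001011
| 0000010000000
---------------
  0100110001011

Answer: 0100110001011 (2443)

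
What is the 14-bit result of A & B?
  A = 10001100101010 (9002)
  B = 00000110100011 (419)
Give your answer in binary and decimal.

Apply & to each column (1 only where both bits are 1):
  10001100101010
& 00000110100011
----------------
  00000100100010

Answer: 00000100100010 (290)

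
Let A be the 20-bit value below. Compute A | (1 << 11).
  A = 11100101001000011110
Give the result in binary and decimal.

Mask = 1 << 11 = 00000000100000000000
Bit 11 of A is 0, so OR-ing with the mask flips it to 1.
  11100101001000011110
| 00000000100000000000
----------------------
  11100101101000011110

Answer: 11100101101000011110 (940574)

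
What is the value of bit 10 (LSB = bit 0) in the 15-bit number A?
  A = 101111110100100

Bit 10 is the 11th from the right.
  101111110100100
      ^
That bit is 1.

Answer: 1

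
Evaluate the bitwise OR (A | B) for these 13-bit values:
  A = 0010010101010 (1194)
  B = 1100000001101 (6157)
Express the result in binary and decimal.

Apply | to each column (1 where either bit is 1):
  0010010101010
| 1100000001101
---------------
  1110010101111

Answer: 1110010101111 (7343)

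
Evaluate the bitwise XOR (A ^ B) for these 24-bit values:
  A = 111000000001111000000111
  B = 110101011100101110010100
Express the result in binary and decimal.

Apply ^ to each column (1 where bits differ):
  111000000001111000000111
^ 110101011100101110010100
--------------------------
  001101011101010110010011

Answer: 001101011101010110010011 (3528083)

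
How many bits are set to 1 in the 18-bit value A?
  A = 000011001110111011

000011001110111011
1-bits at positions (from bit 0 = LSB): 0, 1, 3, 4, 5, 7, 8, 9, 12, 13
Count = 10

Answer: 10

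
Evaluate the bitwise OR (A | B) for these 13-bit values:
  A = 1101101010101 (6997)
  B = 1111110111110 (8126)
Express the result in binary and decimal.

Apply | to each column (1 where either bit is 1):
  1101101010101
| 1111110111110
---------------
  1111111111111

Answer: 1111111111111 (8191)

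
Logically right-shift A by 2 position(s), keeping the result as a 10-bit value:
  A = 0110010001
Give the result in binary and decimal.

Logical shift right by 2: drop the bottom 2 bit(s), prepend 2 zero(s) on the left.
  0110010001  ->  keep [01100100], discard [01], prepend 00
= 0001100100

Answer: 0001100100 (100)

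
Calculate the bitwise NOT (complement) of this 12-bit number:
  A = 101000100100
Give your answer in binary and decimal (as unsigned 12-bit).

Flip each bit (0->1, 1->0):
  101000100100
  010111011011

Answer: 010111011011 (1499)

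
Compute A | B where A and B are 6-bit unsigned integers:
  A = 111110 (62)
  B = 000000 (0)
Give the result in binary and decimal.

Apply | to each column (1 where either bit is 1):
  111110
| 000000
--------
  111110

Answer: 111110 (62)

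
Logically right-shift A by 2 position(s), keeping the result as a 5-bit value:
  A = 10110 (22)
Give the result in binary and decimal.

Logical shift right by 2: drop the bottom 2 bit(s), prepend 2 zero(s) on the left.
  10110  ->  keep [101], discard [10], prepend 00
= 00101

Answer: 00101 (5)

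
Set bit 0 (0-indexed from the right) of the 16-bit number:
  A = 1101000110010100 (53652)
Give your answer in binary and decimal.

Mask = 1 << 0 = 0000000000000001
Bit 0 of A is 0, so OR-ing with the mask flips it to 1.
  1101000110010100
| 0000000000000001
------------------
  1101000110010101

Answer: 1101000110010101 (53653)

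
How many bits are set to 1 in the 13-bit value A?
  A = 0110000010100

0110000010100
1-bits at positions (from bit 0 = LSB): 2, 4, 10, 11
Count = 4

Answer: 4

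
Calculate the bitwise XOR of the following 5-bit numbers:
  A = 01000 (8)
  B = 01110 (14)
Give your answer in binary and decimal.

Apply ^ to each column (1 where bits differ):
  01000
^ 01110
-------
  00110

Answer: 00110 (6)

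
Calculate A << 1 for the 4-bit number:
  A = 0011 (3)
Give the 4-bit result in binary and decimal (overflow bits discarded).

Shift left by 1: drop the top 1 bit(s), append 1 zero(s) on the right.
  0011  ->  discard [0], keep [011], append 0
= 0110

Answer: 0110 (6)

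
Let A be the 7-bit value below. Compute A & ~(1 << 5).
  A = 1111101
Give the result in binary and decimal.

Mask = ~(1 << 5) = 1011111
Bit 5 of A is 1, so AND-ing with the mask clears it to 0.
  1111101
& 1011111
---------
  1011101

Answer: 1011101 (93)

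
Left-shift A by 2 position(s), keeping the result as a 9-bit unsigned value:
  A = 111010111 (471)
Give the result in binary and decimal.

Shift left by 2: drop the top 2 bit(s), append 2 zero(s) on the right.
  111010111  ->  discard [11], keep [1010111], append 00
= 101011100

Answer: 101011100 (348)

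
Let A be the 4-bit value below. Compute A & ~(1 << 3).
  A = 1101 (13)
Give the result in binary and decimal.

Mask = ~(1 << 3) = 0111
Bit 3 of A is 1, so AND-ing with the mask clears it to 0.
  1101
& 0111
------
  0101

Answer: 0101 (5)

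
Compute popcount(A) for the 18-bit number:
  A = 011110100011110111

011110100011110111
1-bits at positions (from bit 0 = LSB): 0, 1, 2, 4, 5, 6, 7, 11, 13, 14, 15, 16
Count = 12

Answer: 12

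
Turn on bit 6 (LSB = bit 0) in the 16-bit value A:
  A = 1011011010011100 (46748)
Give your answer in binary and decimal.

Mask = 1 << 6 = 0000000001000000
Bit 6 of A is 0, so OR-ing with the mask flips it to 1.
  1011011010011100
| 0000000001000000
------------------
  1011011011011100

Answer: 1011011011011100 (46812)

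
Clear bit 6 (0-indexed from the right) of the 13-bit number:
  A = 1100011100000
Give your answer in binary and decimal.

Mask = ~(1 << 6) = 1111110111111
Bit 6 of A is 1, so AND-ing with the mask clears it to 0.
  1100011100000
& 1111110111111
---------------
  1100010100000

Answer: 1100010100000 (6304)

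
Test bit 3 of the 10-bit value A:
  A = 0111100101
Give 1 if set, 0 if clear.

Bit 3 is the 4th from the right.
  0111100101
        ^
That bit is 0.

Answer: 0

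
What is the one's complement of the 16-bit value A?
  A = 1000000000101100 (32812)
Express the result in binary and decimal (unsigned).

Flip each bit (0->1, 1->0):
  1000000000101100
  0111111111010011

Answer: 0111111111010011 (32723)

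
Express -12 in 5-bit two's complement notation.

1. Binary of +12:  01100
2. Invert bits:     10011
3. Add 1:           10100

Answer: 10100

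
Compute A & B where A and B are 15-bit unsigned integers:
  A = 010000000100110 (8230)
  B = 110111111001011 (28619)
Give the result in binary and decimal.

Apply & to each column (1 only where both bits are 1):
  010000000100110
& 110111111001011
-----------------
  010000000000010

Answer: 010000000000010 (8194)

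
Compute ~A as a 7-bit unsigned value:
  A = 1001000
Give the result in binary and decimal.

Flip each bit (0->1, 1->0):
  1001000
  0110111

Answer: 0110111 (55)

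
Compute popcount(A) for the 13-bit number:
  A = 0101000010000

0101000010000
1-bits at positions (from bit 0 = LSB): 4, 9, 11
Count = 3

Answer: 3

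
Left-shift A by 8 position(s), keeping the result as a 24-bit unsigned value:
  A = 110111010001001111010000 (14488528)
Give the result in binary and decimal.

Shift left by 8: drop the top 8 bit(s), append 8 zero(s) on the right.
  110111010001001111010000  ->  discard [11011101], keep [0001001111010000], append 00000000
= 000100111101000000000000

Answer: 000100111101000000000000 (1298432)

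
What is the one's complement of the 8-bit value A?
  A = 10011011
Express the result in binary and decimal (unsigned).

Flip each bit (0->1, 1->0):
  10011011
  01100100

Answer: 01100100 (100)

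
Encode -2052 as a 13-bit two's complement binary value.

1. Binary of +2052:  0100000000100
2. Invert bits:     1011111111011
3. Add 1:           1011111111100

Answer: 1011111111100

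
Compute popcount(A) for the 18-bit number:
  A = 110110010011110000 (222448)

110110010011110000
1-bits at positions (from bit 0 = LSB): 4, 5, 6, 7, 10, 13, 14, 16, 17
Count = 9

Answer: 9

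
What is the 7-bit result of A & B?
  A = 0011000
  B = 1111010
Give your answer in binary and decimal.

Apply & to each column (1 only where both bits are 1):
  0011000
& 1111010
---------
  0011000

Answer: 0011000 (24)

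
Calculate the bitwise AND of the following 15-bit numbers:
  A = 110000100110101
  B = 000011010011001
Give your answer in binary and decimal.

Apply & to each column (1 only where both bits are 1):
  110000100110101
& 000011010011001
-----------------
  000000000010001

Answer: 000000000010001 (17)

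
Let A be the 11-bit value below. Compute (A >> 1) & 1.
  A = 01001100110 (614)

Bit 1 is the 2nd from the right.
  01001100110
           ^
That bit is 1.

Answer: 1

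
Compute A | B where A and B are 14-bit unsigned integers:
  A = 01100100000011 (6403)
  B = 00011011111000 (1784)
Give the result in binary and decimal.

Apply | to each column (1 where either bit is 1):
  01100100000011
| 00011011111000
----------------
  01111111111011

Answer: 01111111111011 (8187)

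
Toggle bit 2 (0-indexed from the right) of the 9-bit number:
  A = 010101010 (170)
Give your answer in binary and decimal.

Mask = 1 << 2 = 000000100
Bit 2 of A is 0; XOR with the mask flips it to 1.
  010101010
^ 000000100
-----------
  010101110

Answer: 010101110 (174)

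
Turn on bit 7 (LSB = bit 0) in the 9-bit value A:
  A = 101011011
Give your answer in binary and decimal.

Mask = 1 << 7 = 010000000
Bit 7 of A is 0, so OR-ing with the mask flips it to 1.
  101011011
| 010000000
-----------
  111011011

Answer: 111011011 (475)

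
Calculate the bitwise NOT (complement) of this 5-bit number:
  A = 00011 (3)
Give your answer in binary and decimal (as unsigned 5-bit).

Flip each bit (0->1, 1->0):
  00011
  11100

Answer: 11100 (28)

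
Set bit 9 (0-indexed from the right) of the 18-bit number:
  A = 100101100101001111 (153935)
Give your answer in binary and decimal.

Mask = 1 << 9 = 000000001000000000
Bit 9 of A is 0, so OR-ing with the mask flips it to 1.
  100101100101001111
| 000000001000000000
--------------------
  100101101101001111

Answer: 100101101101001111 (154447)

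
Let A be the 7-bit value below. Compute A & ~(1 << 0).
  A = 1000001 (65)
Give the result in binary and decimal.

Mask = ~(1 << 0) = 1111110
Bit 0 of A is 1, so AND-ing with the mask clears it to 0.
  1000001
& 1111110
---------
  1000000

Answer: 1000000 (64)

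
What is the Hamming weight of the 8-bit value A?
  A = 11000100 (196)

11000100
1-bits at positions (from bit 0 = LSB): 2, 6, 7
Count = 3

Answer: 3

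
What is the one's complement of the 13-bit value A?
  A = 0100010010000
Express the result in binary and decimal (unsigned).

Flip each bit (0->1, 1->0):
  0100010010000
  1011101101111

Answer: 1011101101111 (5999)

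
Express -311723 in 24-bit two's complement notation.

1. Binary of +311723:  000001001100000110101011
2. Invert bits:     111110110011111001010100
3. Add 1:           111110110011111001010101

Answer: 111110110011111001010101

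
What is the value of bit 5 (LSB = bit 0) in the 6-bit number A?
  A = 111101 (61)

Bit 5 is the 6th from the right.
  111101
  ^
That bit is 1.

Answer: 1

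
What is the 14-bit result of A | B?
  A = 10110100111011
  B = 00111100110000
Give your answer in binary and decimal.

Apply | to each column (1 where either bit is 1):
  10110100111011
| 00111100110000
----------------
  10111100111011

Answer: 10111100111011 (12091)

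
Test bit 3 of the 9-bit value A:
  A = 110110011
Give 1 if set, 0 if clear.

Bit 3 is the 4th from the right.
  110110011
       ^
That bit is 0.

Answer: 0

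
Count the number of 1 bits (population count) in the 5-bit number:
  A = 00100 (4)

00100
1-bits at positions (from bit 0 = LSB): 2
Count = 1

Answer: 1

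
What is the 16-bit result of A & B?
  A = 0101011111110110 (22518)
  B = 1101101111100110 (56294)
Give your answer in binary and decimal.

Apply & to each column (1 only where both bits are 1):
  0101011111110110
& 1101101111100110
------------------
  0101001111100110

Answer: 0101001111100110 (21478)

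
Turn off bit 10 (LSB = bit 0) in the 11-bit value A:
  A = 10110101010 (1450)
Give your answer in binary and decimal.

Mask = ~(1 << 10) = 01111111111
Bit 10 of A is 1, so AND-ing with the mask clears it to 0.
  10110101010
& 01111111111
-------------
  00110101010

Answer: 00110101010 (426)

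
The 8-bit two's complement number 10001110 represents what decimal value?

MSB is 1, so the value is negative. Find the magnitude:
1. Invert bits:  01110001
2. Add 1:        01110010  = 114
3. Apply sign:   -114

Answer: -114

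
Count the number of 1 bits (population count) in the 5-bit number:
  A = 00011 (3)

00011
1-bits at positions (from bit 0 = LSB): 0, 1
Count = 2

Answer: 2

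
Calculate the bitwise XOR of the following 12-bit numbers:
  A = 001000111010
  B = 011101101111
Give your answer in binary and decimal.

Apply ^ to each column (1 where bits differ):
  001000111010
^ 011101101111
--------------
  010101010101

Answer: 010101010101 (1365)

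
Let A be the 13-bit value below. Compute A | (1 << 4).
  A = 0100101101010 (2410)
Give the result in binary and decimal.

Mask = 1 << 4 = 0000000010000
Bit 4 of A is 0, so OR-ing with the mask flips it to 1.
  0100101101010
| 0000000010000
---------------
  0100101111010

Answer: 0100101111010 (2426)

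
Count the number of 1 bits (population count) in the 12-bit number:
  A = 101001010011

101001010011
1-bits at positions (from bit 0 = LSB): 0, 1, 4, 6, 9, 11
Count = 6

Answer: 6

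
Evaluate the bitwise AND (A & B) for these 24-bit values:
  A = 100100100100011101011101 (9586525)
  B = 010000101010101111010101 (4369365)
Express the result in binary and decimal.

Apply & to each column (1 only where both bits are 1):
  100100100100011101011101
& 010000101010101111010101
--------------------------
  000000100000001101010101

Answer: 000000100000001101010101 (131925)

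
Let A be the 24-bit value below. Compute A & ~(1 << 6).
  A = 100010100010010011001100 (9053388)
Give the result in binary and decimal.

Mask = ~(1 << 6) = 111111111111111110111111
Bit 6 of A is 1, so AND-ing with the mask clears it to 0.
  100010100010010011001100
& 111111111111111110111111
--------------------------
  100010100010010010001100

Answer: 100010100010010010001100 (9053324)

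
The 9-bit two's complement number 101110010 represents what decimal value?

MSB is 1, so the value is negative. Find the magnitude:
1. Invert bits:  010001101
2. Add 1:        010001110  = 142
3. Apply sign:   -142

Answer: -142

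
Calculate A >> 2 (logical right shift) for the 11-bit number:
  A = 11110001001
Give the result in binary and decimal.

Logical shift right by 2: drop the bottom 2 bit(s), prepend 2 zero(s) on the left.
  11110001001  ->  keep [111100010], discard [01], prepend 00
= 00111100010

Answer: 00111100010 (482)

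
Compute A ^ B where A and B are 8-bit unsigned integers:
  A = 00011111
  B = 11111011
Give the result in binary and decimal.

Apply ^ to each column (1 where bits differ):
  00011111
^ 11111011
----------
  11100100

Answer: 11100100 (228)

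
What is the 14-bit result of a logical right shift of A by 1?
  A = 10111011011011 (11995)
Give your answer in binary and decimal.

Logical shift right by 1: drop the bottom 1 bit(s), prepend 1 zero(s) on the left.
  10111011011011  ->  keep [1011101101101], discard [1], prepend 0
= 01011101101101

Answer: 01011101101101 (5997)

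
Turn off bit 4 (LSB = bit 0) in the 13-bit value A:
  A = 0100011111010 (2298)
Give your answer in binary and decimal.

Mask = ~(1 << 4) = 1111111101111
Bit 4 of A is 1, so AND-ing with the mask clears it to 0.
  0100011111010
& 1111111101111
---------------
  0100011101010

Answer: 0100011101010 (2282)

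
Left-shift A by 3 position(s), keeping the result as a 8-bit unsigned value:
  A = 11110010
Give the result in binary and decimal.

Shift left by 3: drop the top 3 bit(s), append 3 zero(s) on the right.
  11110010  ->  discard [111], keep [10010], append 000
= 10010000

Answer: 10010000 (144)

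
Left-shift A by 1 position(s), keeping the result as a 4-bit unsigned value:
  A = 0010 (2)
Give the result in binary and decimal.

Shift left by 1: drop the top 1 bit(s), append 1 zero(s) on the right.
  0010  ->  discard [0], keep [010], append 0
= 0100

Answer: 0100 (4)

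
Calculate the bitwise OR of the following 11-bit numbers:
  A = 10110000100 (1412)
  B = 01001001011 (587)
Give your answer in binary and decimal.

Apply | to each column (1 where either bit is 1):
  10110000100
| 01001001011
-------------
  11111001111

Answer: 11111001111 (1999)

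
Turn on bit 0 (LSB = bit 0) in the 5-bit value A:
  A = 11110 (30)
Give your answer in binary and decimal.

Mask = 1 << 0 = 00001
Bit 0 of A is 0, so OR-ing with the mask flips it to 1.
  11110
| 00001
-------
  11111

Answer: 11111 (31)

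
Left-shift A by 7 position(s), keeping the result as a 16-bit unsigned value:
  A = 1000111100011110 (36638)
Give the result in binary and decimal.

Shift left by 7: drop the top 7 bit(s), append 7 zero(s) on the right.
  1000111100011110  ->  discard [1000111], keep [100011110], append 0000000
= 1000111100000000

Answer: 1000111100000000 (36608)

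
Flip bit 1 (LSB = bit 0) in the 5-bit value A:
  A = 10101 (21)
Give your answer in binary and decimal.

Mask = 1 << 1 = 00010
Bit 1 of A is 0; XOR with the mask flips it to 1.
  10101
^ 00010
-------
  10111

Answer: 10111 (23)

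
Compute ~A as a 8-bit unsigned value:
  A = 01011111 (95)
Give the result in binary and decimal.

Flip each bit (0->1, 1->0):
  01011111
  10100000

Answer: 10100000 (160)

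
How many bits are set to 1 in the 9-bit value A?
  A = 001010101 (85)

001010101
1-bits at positions (from bit 0 = LSB): 0, 2, 4, 6
Count = 4

Answer: 4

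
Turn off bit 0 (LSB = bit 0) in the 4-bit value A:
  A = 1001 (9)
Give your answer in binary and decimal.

Mask = ~(1 << 0) = 1110
Bit 0 of A is 1, so AND-ing with the mask clears it to 0.
  1001
& 1110
------
  1000

Answer: 1000 (8)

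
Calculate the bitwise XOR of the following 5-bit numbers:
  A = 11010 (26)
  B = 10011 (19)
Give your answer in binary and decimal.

Apply ^ to each column (1 where bits differ):
  11010
^ 10011
-------
  01001

Answer: 01001 (9)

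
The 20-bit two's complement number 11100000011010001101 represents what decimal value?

MSB is 1, so the value is negative. Find the magnitude:
1. Invert bits:  00011111100101110010
2. Add 1:        00011111100101110011  = 129395
3. Apply sign:   -129395

Answer: -129395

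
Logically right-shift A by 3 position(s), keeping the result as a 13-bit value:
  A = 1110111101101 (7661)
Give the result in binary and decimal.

Logical shift right by 3: drop the bottom 3 bit(s), prepend 3 zero(s) on the left.
  1110111101101  ->  keep [1110111101], discard [101], prepend 000
= 0001110111101

Answer: 0001110111101 (957)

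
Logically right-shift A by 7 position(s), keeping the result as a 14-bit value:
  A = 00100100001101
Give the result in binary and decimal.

Logical shift right by 7: drop the bottom 7 bit(s), prepend 7 zero(s) on the left.
  00100100001101  ->  keep [0010010], discard [0001101], prepend 0000000
= 00000000010010

Answer: 00000000010010 (18)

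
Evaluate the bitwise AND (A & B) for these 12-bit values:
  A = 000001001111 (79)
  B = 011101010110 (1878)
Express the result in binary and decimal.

Apply & to each column (1 only where both bits are 1):
  000001001111
& 011101010110
--------------
  000001000110

Answer: 000001000110 (70)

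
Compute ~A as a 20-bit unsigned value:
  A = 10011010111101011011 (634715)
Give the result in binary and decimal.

Flip each bit (0->1, 1->0):
  10011010111101011011
  01100101000010100100

Answer: 01100101000010100100 (413860)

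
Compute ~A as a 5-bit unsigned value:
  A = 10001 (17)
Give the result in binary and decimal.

Flip each bit (0->1, 1->0):
  10001
  01110

Answer: 01110 (14)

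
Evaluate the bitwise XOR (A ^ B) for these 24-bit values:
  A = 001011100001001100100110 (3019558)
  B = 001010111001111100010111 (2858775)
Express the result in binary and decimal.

Apply ^ to each column (1 where bits differ):
  001011100001001100100110
^ 001010111001111100010111
--------------------------
  000001011000110000110001

Answer: 000001011000110000110001 (363569)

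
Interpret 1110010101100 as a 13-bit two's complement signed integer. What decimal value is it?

MSB is 1, so the value is negative. Find the magnitude:
1. Invert bits:  0001101010011
2. Add 1:        0001101010100  = 852
3. Apply sign:   -852

Answer: -852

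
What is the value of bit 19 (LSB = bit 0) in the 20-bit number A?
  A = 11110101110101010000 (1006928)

Bit 19 is the 20th from the right.
  11110101110101010000
  ^
That bit is 1.

Answer: 1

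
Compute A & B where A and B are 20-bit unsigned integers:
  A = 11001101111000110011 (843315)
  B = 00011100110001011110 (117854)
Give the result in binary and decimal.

Apply & to each column (1 only where both bits are 1):
  11001101111000110011
& 00011100110001011110
----------------------
  00001100110000010010

Answer: 00001100110000010010 (52242)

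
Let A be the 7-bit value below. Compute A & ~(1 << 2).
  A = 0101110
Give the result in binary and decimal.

Mask = ~(1 << 2) = 1111011
Bit 2 of A is 1, so AND-ing with the mask clears it to 0.
  0101110
& 1111011
---------
  0101010

Answer: 0101010 (42)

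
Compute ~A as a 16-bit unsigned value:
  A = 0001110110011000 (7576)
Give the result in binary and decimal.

Flip each bit (0->1, 1->0):
  0001110110011000
  1110001001100111

Answer: 1110001001100111 (57959)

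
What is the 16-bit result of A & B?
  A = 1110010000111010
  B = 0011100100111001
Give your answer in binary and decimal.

Apply & to each column (1 only where both bits are 1):
  1110010000111010
& 0011100100111001
------------------
  0010000000111000

Answer: 0010000000111000 (8248)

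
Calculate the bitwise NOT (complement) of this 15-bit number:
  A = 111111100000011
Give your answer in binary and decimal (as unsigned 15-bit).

Flip each bit (0->1, 1->0):
  111111100000011
  000000011111100

Answer: 000000011111100 (252)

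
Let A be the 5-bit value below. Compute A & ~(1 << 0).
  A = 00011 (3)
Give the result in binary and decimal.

Mask = ~(1 << 0) = 11110
Bit 0 of A is 1, so AND-ing with the mask clears it to 0.
  00011
& 11110
-------
  00010

Answer: 00010 (2)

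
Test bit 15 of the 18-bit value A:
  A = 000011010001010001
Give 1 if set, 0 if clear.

Bit 15 is the 16th from the right.
  000011010001010001
    ^
That bit is 0.

Answer: 0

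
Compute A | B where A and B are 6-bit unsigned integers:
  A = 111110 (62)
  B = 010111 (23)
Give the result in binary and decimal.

Apply | to each column (1 where either bit is 1):
  111110
| 010111
--------
  111111

Answer: 111111 (63)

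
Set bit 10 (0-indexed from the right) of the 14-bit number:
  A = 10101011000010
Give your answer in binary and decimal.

Mask = 1 << 10 = 00010000000000
Bit 10 of A is 0, so OR-ing with the mask flips it to 1.
  10101011000010
| 00010000000000
----------------
  10111011000010

Answer: 10111011000010 (11970)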